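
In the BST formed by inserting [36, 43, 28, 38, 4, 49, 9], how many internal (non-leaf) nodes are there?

Tree built from: [36, 43, 28, 38, 4, 49, 9]
Tree (level-order array): [36, 28, 43, 4, None, 38, 49, None, 9]
Rule: An internal node has at least one child.
Per-node child counts:
  node 36: 2 child(ren)
  node 28: 1 child(ren)
  node 4: 1 child(ren)
  node 9: 0 child(ren)
  node 43: 2 child(ren)
  node 38: 0 child(ren)
  node 49: 0 child(ren)
Matching nodes: [36, 28, 4, 43]
Count of internal (non-leaf) nodes: 4


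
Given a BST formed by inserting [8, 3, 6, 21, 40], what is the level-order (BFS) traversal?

Tree insertion order: [8, 3, 6, 21, 40]
Tree (level-order array): [8, 3, 21, None, 6, None, 40]
BFS from the root, enqueuing left then right child of each popped node:
  queue [8] -> pop 8, enqueue [3, 21], visited so far: [8]
  queue [3, 21] -> pop 3, enqueue [6], visited so far: [8, 3]
  queue [21, 6] -> pop 21, enqueue [40], visited so far: [8, 3, 21]
  queue [6, 40] -> pop 6, enqueue [none], visited so far: [8, 3, 21, 6]
  queue [40] -> pop 40, enqueue [none], visited so far: [8, 3, 21, 6, 40]
Result: [8, 3, 21, 6, 40]


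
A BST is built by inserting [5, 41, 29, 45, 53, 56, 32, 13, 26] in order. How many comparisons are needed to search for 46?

Search path for 46: 5 -> 41 -> 45 -> 53
Found: False
Comparisons: 4


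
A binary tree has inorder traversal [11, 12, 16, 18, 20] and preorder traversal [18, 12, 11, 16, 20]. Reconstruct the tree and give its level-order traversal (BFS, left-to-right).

Inorder:  [11, 12, 16, 18, 20]
Preorder: [18, 12, 11, 16, 20]
Algorithm: preorder visits root first, so consume preorder in order;
for each root, split the current inorder slice at that value into
left-subtree inorder and right-subtree inorder, then recurse.
Recursive splits:
  root=18; inorder splits into left=[11, 12, 16], right=[20]
  root=12; inorder splits into left=[11], right=[16]
  root=11; inorder splits into left=[], right=[]
  root=16; inorder splits into left=[], right=[]
  root=20; inorder splits into left=[], right=[]
Reconstructed level-order: [18, 12, 20, 11, 16]


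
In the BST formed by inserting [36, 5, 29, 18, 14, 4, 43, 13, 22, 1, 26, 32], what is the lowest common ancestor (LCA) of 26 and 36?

Tree insertion order: [36, 5, 29, 18, 14, 4, 43, 13, 22, 1, 26, 32]
Tree (level-order array): [36, 5, 43, 4, 29, None, None, 1, None, 18, 32, None, None, 14, 22, None, None, 13, None, None, 26]
In a BST, the LCA of p=26, q=36 is the first node v on the
root-to-leaf path with p <= v <= q (go left if both < v, right if both > v).
Walk from root:
  at 36: 26 <= 36 <= 36, this is the LCA
LCA = 36


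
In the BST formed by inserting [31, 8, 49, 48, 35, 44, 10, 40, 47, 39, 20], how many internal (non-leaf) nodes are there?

Tree built from: [31, 8, 49, 48, 35, 44, 10, 40, 47, 39, 20]
Tree (level-order array): [31, 8, 49, None, 10, 48, None, None, 20, 35, None, None, None, None, 44, 40, 47, 39]
Rule: An internal node has at least one child.
Per-node child counts:
  node 31: 2 child(ren)
  node 8: 1 child(ren)
  node 10: 1 child(ren)
  node 20: 0 child(ren)
  node 49: 1 child(ren)
  node 48: 1 child(ren)
  node 35: 1 child(ren)
  node 44: 2 child(ren)
  node 40: 1 child(ren)
  node 39: 0 child(ren)
  node 47: 0 child(ren)
Matching nodes: [31, 8, 10, 49, 48, 35, 44, 40]
Count of internal (non-leaf) nodes: 8


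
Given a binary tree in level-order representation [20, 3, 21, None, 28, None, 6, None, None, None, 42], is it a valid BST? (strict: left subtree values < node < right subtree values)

Level-order array: [20, 3, 21, None, 28, None, 6, None, None, None, 42]
Validate using subtree bounds (lo, hi): at each node, require lo < value < hi,
then recurse left with hi=value and right with lo=value.
Preorder trace (stopping at first violation):
  at node 20 with bounds (-inf, +inf): OK
  at node 3 with bounds (-inf, 20): OK
  at node 28 with bounds (3, 20): VIOLATION
Node 28 violates its bound: not (3 < 28 < 20).
Result: Not a valid BST


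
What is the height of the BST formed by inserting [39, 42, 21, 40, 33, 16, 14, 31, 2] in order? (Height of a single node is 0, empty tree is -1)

Insertion order: [39, 42, 21, 40, 33, 16, 14, 31, 2]
Tree (level-order array): [39, 21, 42, 16, 33, 40, None, 14, None, 31, None, None, None, 2]
Compute height bottom-up (empty subtree = -1):
  height(2) = 1 + max(-1, -1) = 0
  height(14) = 1 + max(0, -1) = 1
  height(16) = 1 + max(1, -1) = 2
  height(31) = 1 + max(-1, -1) = 0
  height(33) = 1 + max(0, -1) = 1
  height(21) = 1 + max(2, 1) = 3
  height(40) = 1 + max(-1, -1) = 0
  height(42) = 1 + max(0, -1) = 1
  height(39) = 1 + max(3, 1) = 4
Height = 4


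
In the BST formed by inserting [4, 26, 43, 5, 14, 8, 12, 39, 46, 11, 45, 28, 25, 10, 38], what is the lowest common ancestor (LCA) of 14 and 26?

Tree insertion order: [4, 26, 43, 5, 14, 8, 12, 39, 46, 11, 45, 28, 25, 10, 38]
Tree (level-order array): [4, None, 26, 5, 43, None, 14, 39, 46, 8, 25, 28, None, 45, None, None, 12, None, None, None, 38, None, None, 11, None, None, None, 10]
In a BST, the LCA of p=14, q=26 is the first node v on the
root-to-leaf path with p <= v <= q (go left if both < v, right if both > v).
Walk from root:
  at 4: both 14 and 26 > 4, go right
  at 26: 14 <= 26 <= 26, this is the LCA
LCA = 26


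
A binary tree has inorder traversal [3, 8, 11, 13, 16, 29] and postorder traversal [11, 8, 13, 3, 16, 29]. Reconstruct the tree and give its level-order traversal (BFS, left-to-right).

Inorder:   [3, 8, 11, 13, 16, 29]
Postorder: [11, 8, 13, 3, 16, 29]
Algorithm: postorder visits root last, so walk postorder right-to-left;
each value is the root of the current inorder slice — split it at that
value, recurse on the right subtree first, then the left.
Recursive splits:
  root=29; inorder splits into left=[3, 8, 11, 13, 16], right=[]
  root=16; inorder splits into left=[3, 8, 11, 13], right=[]
  root=3; inorder splits into left=[], right=[8, 11, 13]
  root=13; inorder splits into left=[8, 11], right=[]
  root=8; inorder splits into left=[], right=[11]
  root=11; inorder splits into left=[], right=[]
Reconstructed level-order: [29, 16, 3, 13, 8, 11]


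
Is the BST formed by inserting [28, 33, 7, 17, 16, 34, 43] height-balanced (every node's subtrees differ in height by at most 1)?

Tree (level-order array): [28, 7, 33, None, 17, None, 34, 16, None, None, 43]
Definition: a tree is height-balanced if, at every node, |h(left) - h(right)| <= 1 (empty subtree has height -1).
Bottom-up per-node check:
  node 16: h_left=-1, h_right=-1, diff=0 [OK], height=0
  node 17: h_left=0, h_right=-1, diff=1 [OK], height=1
  node 7: h_left=-1, h_right=1, diff=2 [FAIL (|-1-1|=2 > 1)], height=2
  node 43: h_left=-1, h_right=-1, diff=0 [OK], height=0
  node 34: h_left=-1, h_right=0, diff=1 [OK], height=1
  node 33: h_left=-1, h_right=1, diff=2 [FAIL (|-1-1|=2 > 1)], height=2
  node 28: h_left=2, h_right=2, diff=0 [OK], height=3
Node 7 violates the condition: |-1 - 1| = 2 > 1.
Result: Not balanced


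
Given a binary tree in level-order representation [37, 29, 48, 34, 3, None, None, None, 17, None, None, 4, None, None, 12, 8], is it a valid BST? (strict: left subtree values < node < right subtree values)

Level-order array: [37, 29, 48, 34, 3, None, None, None, 17, None, None, 4, None, None, 12, 8]
Validate using subtree bounds (lo, hi): at each node, require lo < value < hi,
then recurse left with hi=value and right with lo=value.
Preorder trace (stopping at first violation):
  at node 37 with bounds (-inf, +inf): OK
  at node 29 with bounds (-inf, 37): OK
  at node 34 with bounds (-inf, 29): VIOLATION
Node 34 violates its bound: not (-inf < 34 < 29).
Result: Not a valid BST


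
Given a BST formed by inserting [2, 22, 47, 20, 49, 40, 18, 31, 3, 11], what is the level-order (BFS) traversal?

Tree insertion order: [2, 22, 47, 20, 49, 40, 18, 31, 3, 11]
Tree (level-order array): [2, None, 22, 20, 47, 18, None, 40, 49, 3, None, 31, None, None, None, None, 11]
BFS from the root, enqueuing left then right child of each popped node:
  queue [2] -> pop 2, enqueue [22], visited so far: [2]
  queue [22] -> pop 22, enqueue [20, 47], visited so far: [2, 22]
  queue [20, 47] -> pop 20, enqueue [18], visited so far: [2, 22, 20]
  queue [47, 18] -> pop 47, enqueue [40, 49], visited so far: [2, 22, 20, 47]
  queue [18, 40, 49] -> pop 18, enqueue [3], visited so far: [2, 22, 20, 47, 18]
  queue [40, 49, 3] -> pop 40, enqueue [31], visited so far: [2, 22, 20, 47, 18, 40]
  queue [49, 3, 31] -> pop 49, enqueue [none], visited so far: [2, 22, 20, 47, 18, 40, 49]
  queue [3, 31] -> pop 3, enqueue [11], visited so far: [2, 22, 20, 47, 18, 40, 49, 3]
  queue [31, 11] -> pop 31, enqueue [none], visited so far: [2, 22, 20, 47, 18, 40, 49, 3, 31]
  queue [11] -> pop 11, enqueue [none], visited so far: [2, 22, 20, 47, 18, 40, 49, 3, 31, 11]
Result: [2, 22, 20, 47, 18, 40, 49, 3, 31, 11]


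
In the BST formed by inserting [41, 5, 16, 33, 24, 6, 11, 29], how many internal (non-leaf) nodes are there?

Tree built from: [41, 5, 16, 33, 24, 6, 11, 29]
Tree (level-order array): [41, 5, None, None, 16, 6, 33, None, 11, 24, None, None, None, None, 29]
Rule: An internal node has at least one child.
Per-node child counts:
  node 41: 1 child(ren)
  node 5: 1 child(ren)
  node 16: 2 child(ren)
  node 6: 1 child(ren)
  node 11: 0 child(ren)
  node 33: 1 child(ren)
  node 24: 1 child(ren)
  node 29: 0 child(ren)
Matching nodes: [41, 5, 16, 6, 33, 24]
Count of internal (non-leaf) nodes: 6


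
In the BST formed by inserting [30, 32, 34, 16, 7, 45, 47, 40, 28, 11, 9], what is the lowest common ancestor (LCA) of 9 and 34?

Tree insertion order: [30, 32, 34, 16, 7, 45, 47, 40, 28, 11, 9]
Tree (level-order array): [30, 16, 32, 7, 28, None, 34, None, 11, None, None, None, 45, 9, None, 40, 47]
In a BST, the LCA of p=9, q=34 is the first node v on the
root-to-leaf path with p <= v <= q (go left if both < v, right if both > v).
Walk from root:
  at 30: 9 <= 30 <= 34, this is the LCA
LCA = 30


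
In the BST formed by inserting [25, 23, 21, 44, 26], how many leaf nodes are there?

Tree built from: [25, 23, 21, 44, 26]
Tree (level-order array): [25, 23, 44, 21, None, 26]
Rule: A leaf has 0 children.
Per-node child counts:
  node 25: 2 child(ren)
  node 23: 1 child(ren)
  node 21: 0 child(ren)
  node 44: 1 child(ren)
  node 26: 0 child(ren)
Matching nodes: [21, 26]
Count of leaf nodes: 2


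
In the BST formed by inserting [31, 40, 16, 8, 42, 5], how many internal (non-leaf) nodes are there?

Tree built from: [31, 40, 16, 8, 42, 5]
Tree (level-order array): [31, 16, 40, 8, None, None, 42, 5]
Rule: An internal node has at least one child.
Per-node child counts:
  node 31: 2 child(ren)
  node 16: 1 child(ren)
  node 8: 1 child(ren)
  node 5: 0 child(ren)
  node 40: 1 child(ren)
  node 42: 0 child(ren)
Matching nodes: [31, 16, 8, 40]
Count of internal (non-leaf) nodes: 4


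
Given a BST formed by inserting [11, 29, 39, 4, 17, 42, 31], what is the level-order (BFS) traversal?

Tree insertion order: [11, 29, 39, 4, 17, 42, 31]
Tree (level-order array): [11, 4, 29, None, None, 17, 39, None, None, 31, 42]
BFS from the root, enqueuing left then right child of each popped node:
  queue [11] -> pop 11, enqueue [4, 29], visited so far: [11]
  queue [4, 29] -> pop 4, enqueue [none], visited so far: [11, 4]
  queue [29] -> pop 29, enqueue [17, 39], visited so far: [11, 4, 29]
  queue [17, 39] -> pop 17, enqueue [none], visited so far: [11, 4, 29, 17]
  queue [39] -> pop 39, enqueue [31, 42], visited so far: [11, 4, 29, 17, 39]
  queue [31, 42] -> pop 31, enqueue [none], visited so far: [11, 4, 29, 17, 39, 31]
  queue [42] -> pop 42, enqueue [none], visited so far: [11, 4, 29, 17, 39, 31, 42]
Result: [11, 4, 29, 17, 39, 31, 42]


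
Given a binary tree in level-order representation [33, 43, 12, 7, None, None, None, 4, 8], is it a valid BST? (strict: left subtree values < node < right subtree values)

Level-order array: [33, 43, 12, 7, None, None, None, 4, 8]
Validate using subtree bounds (lo, hi): at each node, require lo < value < hi,
then recurse left with hi=value and right with lo=value.
Preorder trace (stopping at first violation):
  at node 33 with bounds (-inf, +inf): OK
  at node 43 with bounds (-inf, 33): VIOLATION
Node 43 violates its bound: not (-inf < 43 < 33).
Result: Not a valid BST


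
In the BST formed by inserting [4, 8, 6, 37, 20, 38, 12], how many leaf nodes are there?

Tree built from: [4, 8, 6, 37, 20, 38, 12]
Tree (level-order array): [4, None, 8, 6, 37, None, None, 20, 38, 12]
Rule: A leaf has 0 children.
Per-node child counts:
  node 4: 1 child(ren)
  node 8: 2 child(ren)
  node 6: 0 child(ren)
  node 37: 2 child(ren)
  node 20: 1 child(ren)
  node 12: 0 child(ren)
  node 38: 0 child(ren)
Matching nodes: [6, 12, 38]
Count of leaf nodes: 3


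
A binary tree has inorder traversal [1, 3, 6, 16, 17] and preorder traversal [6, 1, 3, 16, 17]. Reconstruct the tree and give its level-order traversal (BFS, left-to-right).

Inorder:  [1, 3, 6, 16, 17]
Preorder: [6, 1, 3, 16, 17]
Algorithm: preorder visits root first, so consume preorder in order;
for each root, split the current inorder slice at that value into
left-subtree inorder and right-subtree inorder, then recurse.
Recursive splits:
  root=6; inorder splits into left=[1, 3], right=[16, 17]
  root=1; inorder splits into left=[], right=[3]
  root=3; inorder splits into left=[], right=[]
  root=16; inorder splits into left=[], right=[17]
  root=17; inorder splits into left=[], right=[]
Reconstructed level-order: [6, 1, 16, 3, 17]


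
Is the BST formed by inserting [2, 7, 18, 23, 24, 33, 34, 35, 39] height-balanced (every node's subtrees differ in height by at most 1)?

Tree (level-order array): [2, None, 7, None, 18, None, 23, None, 24, None, 33, None, 34, None, 35, None, 39]
Definition: a tree is height-balanced if, at every node, |h(left) - h(right)| <= 1 (empty subtree has height -1).
Bottom-up per-node check:
  node 39: h_left=-1, h_right=-1, diff=0 [OK], height=0
  node 35: h_left=-1, h_right=0, diff=1 [OK], height=1
  node 34: h_left=-1, h_right=1, diff=2 [FAIL (|-1-1|=2 > 1)], height=2
  node 33: h_left=-1, h_right=2, diff=3 [FAIL (|-1-2|=3 > 1)], height=3
  node 24: h_left=-1, h_right=3, diff=4 [FAIL (|-1-3|=4 > 1)], height=4
  node 23: h_left=-1, h_right=4, diff=5 [FAIL (|-1-4|=5 > 1)], height=5
  node 18: h_left=-1, h_right=5, diff=6 [FAIL (|-1-5|=6 > 1)], height=6
  node 7: h_left=-1, h_right=6, diff=7 [FAIL (|-1-6|=7 > 1)], height=7
  node 2: h_left=-1, h_right=7, diff=8 [FAIL (|-1-7|=8 > 1)], height=8
Node 34 violates the condition: |-1 - 1| = 2 > 1.
Result: Not balanced


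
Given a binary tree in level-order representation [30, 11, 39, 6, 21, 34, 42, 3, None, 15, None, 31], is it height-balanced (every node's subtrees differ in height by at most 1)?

Tree (level-order array): [30, 11, 39, 6, 21, 34, 42, 3, None, 15, None, 31]
Definition: a tree is height-balanced if, at every node, |h(left) - h(right)| <= 1 (empty subtree has height -1).
Bottom-up per-node check:
  node 3: h_left=-1, h_right=-1, diff=0 [OK], height=0
  node 6: h_left=0, h_right=-1, diff=1 [OK], height=1
  node 15: h_left=-1, h_right=-1, diff=0 [OK], height=0
  node 21: h_left=0, h_right=-1, diff=1 [OK], height=1
  node 11: h_left=1, h_right=1, diff=0 [OK], height=2
  node 31: h_left=-1, h_right=-1, diff=0 [OK], height=0
  node 34: h_left=0, h_right=-1, diff=1 [OK], height=1
  node 42: h_left=-1, h_right=-1, diff=0 [OK], height=0
  node 39: h_left=1, h_right=0, diff=1 [OK], height=2
  node 30: h_left=2, h_right=2, diff=0 [OK], height=3
All nodes satisfy the balance condition.
Result: Balanced


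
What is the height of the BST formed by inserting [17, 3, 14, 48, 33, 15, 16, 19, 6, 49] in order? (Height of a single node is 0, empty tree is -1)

Insertion order: [17, 3, 14, 48, 33, 15, 16, 19, 6, 49]
Tree (level-order array): [17, 3, 48, None, 14, 33, 49, 6, 15, 19, None, None, None, None, None, None, 16]
Compute height bottom-up (empty subtree = -1):
  height(6) = 1 + max(-1, -1) = 0
  height(16) = 1 + max(-1, -1) = 0
  height(15) = 1 + max(-1, 0) = 1
  height(14) = 1 + max(0, 1) = 2
  height(3) = 1 + max(-1, 2) = 3
  height(19) = 1 + max(-1, -1) = 0
  height(33) = 1 + max(0, -1) = 1
  height(49) = 1 + max(-1, -1) = 0
  height(48) = 1 + max(1, 0) = 2
  height(17) = 1 + max(3, 2) = 4
Height = 4


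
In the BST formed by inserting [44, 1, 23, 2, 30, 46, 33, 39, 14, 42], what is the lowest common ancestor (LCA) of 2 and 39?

Tree insertion order: [44, 1, 23, 2, 30, 46, 33, 39, 14, 42]
Tree (level-order array): [44, 1, 46, None, 23, None, None, 2, 30, None, 14, None, 33, None, None, None, 39, None, 42]
In a BST, the LCA of p=2, q=39 is the first node v on the
root-to-leaf path with p <= v <= q (go left if both < v, right if both > v).
Walk from root:
  at 44: both 2 and 39 < 44, go left
  at 1: both 2 and 39 > 1, go right
  at 23: 2 <= 23 <= 39, this is the LCA
LCA = 23


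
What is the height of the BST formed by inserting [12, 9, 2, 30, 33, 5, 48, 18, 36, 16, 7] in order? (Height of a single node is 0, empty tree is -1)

Insertion order: [12, 9, 2, 30, 33, 5, 48, 18, 36, 16, 7]
Tree (level-order array): [12, 9, 30, 2, None, 18, 33, None, 5, 16, None, None, 48, None, 7, None, None, 36]
Compute height bottom-up (empty subtree = -1):
  height(7) = 1 + max(-1, -1) = 0
  height(5) = 1 + max(-1, 0) = 1
  height(2) = 1 + max(-1, 1) = 2
  height(9) = 1 + max(2, -1) = 3
  height(16) = 1 + max(-1, -1) = 0
  height(18) = 1 + max(0, -1) = 1
  height(36) = 1 + max(-1, -1) = 0
  height(48) = 1 + max(0, -1) = 1
  height(33) = 1 + max(-1, 1) = 2
  height(30) = 1 + max(1, 2) = 3
  height(12) = 1 + max(3, 3) = 4
Height = 4


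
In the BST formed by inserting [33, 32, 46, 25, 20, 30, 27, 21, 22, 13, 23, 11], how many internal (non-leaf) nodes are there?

Tree built from: [33, 32, 46, 25, 20, 30, 27, 21, 22, 13, 23, 11]
Tree (level-order array): [33, 32, 46, 25, None, None, None, 20, 30, 13, 21, 27, None, 11, None, None, 22, None, None, None, None, None, 23]
Rule: An internal node has at least one child.
Per-node child counts:
  node 33: 2 child(ren)
  node 32: 1 child(ren)
  node 25: 2 child(ren)
  node 20: 2 child(ren)
  node 13: 1 child(ren)
  node 11: 0 child(ren)
  node 21: 1 child(ren)
  node 22: 1 child(ren)
  node 23: 0 child(ren)
  node 30: 1 child(ren)
  node 27: 0 child(ren)
  node 46: 0 child(ren)
Matching nodes: [33, 32, 25, 20, 13, 21, 22, 30]
Count of internal (non-leaf) nodes: 8


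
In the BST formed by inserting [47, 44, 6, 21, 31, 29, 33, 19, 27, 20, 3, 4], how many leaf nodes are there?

Tree built from: [47, 44, 6, 21, 31, 29, 33, 19, 27, 20, 3, 4]
Tree (level-order array): [47, 44, None, 6, None, 3, 21, None, 4, 19, 31, None, None, None, 20, 29, 33, None, None, 27]
Rule: A leaf has 0 children.
Per-node child counts:
  node 47: 1 child(ren)
  node 44: 1 child(ren)
  node 6: 2 child(ren)
  node 3: 1 child(ren)
  node 4: 0 child(ren)
  node 21: 2 child(ren)
  node 19: 1 child(ren)
  node 20: 0 child(ren)
  node 31: 2 child(ren)
  node 29: 1 child(ren)
  node 27: 0 child(ren)
  node 33: 0 child(ren)
Matching nodes: [4, 20, 27, 33]
Count of leaf nodes: 4


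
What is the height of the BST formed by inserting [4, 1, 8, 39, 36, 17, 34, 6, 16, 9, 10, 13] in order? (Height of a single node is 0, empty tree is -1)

Insertion order: [4, 1, 8, 39, 36, 17, 34, 6, 16, 9, 10, 13]
Tree (level-order array): [4, 1, 8, None, None, 6, 39, None, None, 36, None, 17, None, 16, 34, 9, None, None, None, None, 10, None, 13]
Compute height bottom-up (empty subtree = -1):
  height(1) = 1 + max(-1, -1) = 0
  height(6) = 1 + max(-1, -1) = 0
  height(13) = 1 + max(-1, -1) = 0
  height(10) = 1 + max(-1, 0) = 1
  height(9) = 1 + max(-1, 1) = 2
  height(16) = 1 + max(2, -1) = 3
  height(34) = 1 + max(-1, -1) = 0
  height(17) = 1 + max(3, 0) = 4
  height(36) = 1 + max(4, -1) = 5
  height(39) = 1 + max(5, -1) = 6
  height(8) = 1 + max(0, 6) = 7
  height(4) = 1 + max(0, 7) = 8
Height = 8


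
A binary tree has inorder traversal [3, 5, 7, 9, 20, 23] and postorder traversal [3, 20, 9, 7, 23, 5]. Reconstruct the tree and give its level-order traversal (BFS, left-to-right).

Inorder:   [3, 5, 7, 9, 20, 23]
Postorder: [3, 20, 9, 7, 23, 5]
Algorithm: postorder visits root last, so walk postorder right-to-left;
each value is the root of the current inorder slice — split it at that
value, recurse on the right subtree first, then the left.
Recursive splits:
  root=5; inorder splits into left=[3], right=[7, 9, 20, 23]
  root=23; inorder splits into left=[7, 9, 20], right=[]
  root=7; inorder splits into left=[], right=[9, 20]
  root=9; inorder splits into left=[], right=[20]
  root=20; inorder splits into left=[], right=[]
  root=3; inorder splits into left=[], right=[]
Reconstructed level-order: [5, 3, 23, 7, 9, 20]


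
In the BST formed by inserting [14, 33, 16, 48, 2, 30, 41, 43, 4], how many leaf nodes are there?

Tree built from: [14, 33, 16, 48, 2, 30, 41, 43, 4]
Tree (level-order array): [14, 2, 33, None, 4, 16, 48, None, None, None, 30, 41, None, None, None, None, 43]
Rule: A leaf has 0 children.
Per-node child counts:
  node 14: 2 child(ren)
  node 2: 1 child(ren)
  node 4: 0 child(ren)
  node 33: 2 child(ren)
  node 16: 1 child(ren)
  node 30: 0 child(ren)
  node 48: 1 child(ren)
  node 41: 1 child(ren)
  node 43: 0 child(ren)
Matching nodes: [4, 30, 43]
Count of leaf nodes: 3


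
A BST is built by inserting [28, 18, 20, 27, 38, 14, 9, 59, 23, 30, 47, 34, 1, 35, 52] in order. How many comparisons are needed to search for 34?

Search path for 34: 28 -> 38 -> 30 -> 34
Found: True
Comparisons: 4


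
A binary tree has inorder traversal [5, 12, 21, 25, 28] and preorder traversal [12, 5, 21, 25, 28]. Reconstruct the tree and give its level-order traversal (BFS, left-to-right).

Inorder:  [5, 12, 21, 25, 28]
Preorder: [12, 5, 21, 25, 28]
Algorithm: preorder visits root first, so consume preorder in order;
for each root, split the current inorder slice at that value into
left-subtree inorder and right-subtree inorder, then recurse.
Recursive splits:
  root=12; inorder splits into left=[5], right=[21, 25, 28]
  root=5; inorder splits into left=[], right=[]
  root=21; inorder splits into left=[], right=[25, 28]
  root=25; inorder splits into left=[], right=[28]
  root=28; inorder splits into left=[], right=[]
Reconstructed level-order: [12, 5, 21, 25, 28]


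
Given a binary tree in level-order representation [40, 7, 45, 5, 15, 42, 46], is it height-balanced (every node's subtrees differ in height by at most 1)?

Tree (level-order array): [40, 7, 45, 5, 15, 42, 46]
Definition: a tree is height-balanced if, at every node, |h(left) - h(right)| <= 1 (empty subtree has height -1).
Bottom-up per-node check:
  node 5: h_left=-1, h_right=-1, diff=0 [OK], height=0
  node 15: h_left=-1, h_right=-1, diff=0 [OK], height=0
  node 7: h_left=0, h_right=0, diff=0 [OK], height=1
  node 42: h_left=-1, h_right=-1, diff=0 [OK], height=0
  node 46: h_left=-1, h_right=-1, diff=0 [OK], height=0
  node 45: h_left=0, h_right=0, diff=0 [OK], height=1
  node 40: h_left=1, h_right=1, diff=0 [OK], height=2
All nodes satisfy the balance condition.
Result: Balanced


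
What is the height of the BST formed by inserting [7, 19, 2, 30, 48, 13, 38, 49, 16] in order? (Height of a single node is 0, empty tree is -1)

Insertion order: [7, 19, 2, 30, 48, 13, 38, 49, 16]
Tree (level-order array): [7, 2, 19, None, None, 13, 30, None, 16, None, 48, None, None, 38, 49]
Compute height bottom-up (empty subtree = -1):
  height(2) = 1 + max(-1, -1) = 0
  height(16) = 1 + max(-1, -1) = 0
  height(13) = 1 + max(-1, 0) = 1
  height(38) = 1 + max(-1, -1) = 0
  height(49) = 1 + max(-1, -1) = 0
  height(48) = 1 + max(0, 0) = 1
  height(30) = 1 + max(-1, 1) = 2
  height(19) = 1 + max(1, 2) = 3
  height(7) = 1 + max(0, 3) = 4
Height = 4


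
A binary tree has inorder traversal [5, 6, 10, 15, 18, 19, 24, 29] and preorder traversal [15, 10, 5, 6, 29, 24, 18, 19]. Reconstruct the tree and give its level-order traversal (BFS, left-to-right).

Inorder:  [5, 6, 10, 15, 18, 19, 24, 29]
Preorder: [15, 10, 5, 6, 29, 24, 18, 19]
Algorithm: preorder visits root first, so consume preorder in order;
for each root, split the current inorder slice at that value into
left-subtree inorder and right-subtree inorder, then recurse.
Recursive splits:
  root=15; inorder splits into left=[5, 6, 10], right=[18, 19, 24, 29]
  root=10; inorder splits into left=[5, 6], right=[]
  root=5; inorder splits into left=[], right=[6]
  root=6; inorder splits into left=[], right=[]
  root=29; inorder splits into left=[18, 19, 24], right=[]
  root=24; inorder splits into left=[18, 19], right=[]
  root=18; inorder splits into left=[], right=[19]
  root=19; inorder splits into left=[], right=[]
Reconstructed level-order: [15, 10, 29, 5, 24, 6, 18, 19]


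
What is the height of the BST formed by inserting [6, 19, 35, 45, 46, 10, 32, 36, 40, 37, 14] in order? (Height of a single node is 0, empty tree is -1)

Insertion order: [6, 19, 35, 45, 46, 10, 32, 36, 40, 37, 14]
Tree (level-order array): [6, None, 19, 10, 35, None, 14, 32, 45, None, None, None, None, 36, 46, None, 40, None, None, 37]
Compute height bottom-up (empty subtree = -1):
  height(14) = 1 + max(-1, -1) = 0
  height(10) = 1 + max(-1, 0) = 1
  height(32) = 1 + max(-1, -1) = 0
  height(37) = 1 + max(-1, -1) = 0
  height(40) = 1 + max(0, -1) = 1
  height(36) = 1 + max(-1, 1) = 2
  height(46) = 1 + max(-1, -1) = 0
  height(45) = 1 + max(2, 0) = 3
  height(35) = 1 + max(0, 3) = 4
  height(19) = 1 + max(1, 4) = 5
  height(6) = 1 + max(-1, 5) = 6
Height = 6


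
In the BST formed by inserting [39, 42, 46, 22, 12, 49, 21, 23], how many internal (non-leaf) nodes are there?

Tree built from: [39, 42, 46, 22, 12, 49, 21, 23]
Tree (level-order array): [39, 22, 42, 12, 23, None, 46, None, 21, None, None, None, 49]
Rule: An internal node has at least one child.
Per-node child counts:
  node 39: 2 child(ren)
  node 22: 2 child(ren)
  node 12: 1 child(ren)
  node 21: 0 child(ren)
  node 23: 0 child(ren)
  node 42: 1 child(ren)
  node 46: 1 child(ren)
  node 49: 0 child(ren)
Matching nodes: [39, 22, 12, 42, 46]
Count of internal (non-leaf) nodes: 5


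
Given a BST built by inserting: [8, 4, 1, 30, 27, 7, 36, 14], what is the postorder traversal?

Tree insertion order: [8, 4, 1, 30, 27, 7, 36, 14]
Tree (level-order array): [8, 4, 30, 1, 7, 27, 36, None, None, None, None, 14]
Postorder traversal: [1, 7, 4, 14, 27, 36, 30, 8]


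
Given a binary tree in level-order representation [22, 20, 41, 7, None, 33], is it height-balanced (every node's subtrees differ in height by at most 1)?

Tree (level-order array): [22, 20, 41, 7, None, 33]
Definition: a tree is height-balanced if, at every node, |h(left) - h(right)| <= 1 (empty subtree has height -1).
Bottom-up per-node check:
  node 7: h_left=-1, h_right=-1, diff=0 [OK], height=0
  node 20: h_left=0, h_right=-1, diff=1 [OK], height=1
  node 33: h_left=-1, h_right=-1, diff=0 [OK], height=0
  node 41: h_left=0, h_right=-1, diff=1 [OK], height=1
  node 22: h_left=1, h_right=1, diff=0 [OK], height=2
All nodes satisfy the balance condition.
Result: Balanced


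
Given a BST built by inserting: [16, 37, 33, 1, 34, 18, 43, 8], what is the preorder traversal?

Tree insertion order: [16, 37, 33, 1, 34, 18, 43, 8]
Tree (level-order array): [16, 1, 37, None, 8, 33, 43, None, None, 18, 34]
Preorder traversal: [16, 1, 8, 37, 33, 18, 34, 43]


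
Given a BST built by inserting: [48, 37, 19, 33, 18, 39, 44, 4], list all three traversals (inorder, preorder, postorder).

Tree insertion order: [48, 37, 19, 33, 18, 39, 44, 4]
Tree (level-order array): [48, 37, None, 19, 39, 18, 33, None, 44, 4]
Inorder (L, root, R): [4, 18, 19, 33, 37, 39, 44, 48]
Preorder (root, L, R): [48, 37, 19, 18, 4, 33, 39, 44]
Postorder (L, R, root): [4, 18, 33, 19, 44, 39, 37, 48]


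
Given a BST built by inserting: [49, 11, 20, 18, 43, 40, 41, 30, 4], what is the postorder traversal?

Tree insertion order: [49, 11, 20, 18, 43, 40, 41, 30, 4]
Tree (level-order array): [49, 11, None, 4, 20, None, None, 18, 43, None, None, 40, None, 30, 41]
Postorder traversal: [4, 18, 30, 41, 40, 43, 20, 11, 49]


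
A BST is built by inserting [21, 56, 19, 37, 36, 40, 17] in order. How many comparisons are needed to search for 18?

Search path for 18: 21 -> 19 -> 17
Found: False
Comparisons: 3


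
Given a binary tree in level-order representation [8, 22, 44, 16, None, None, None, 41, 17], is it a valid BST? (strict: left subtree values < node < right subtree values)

Level-order array: [8, 22, 44, 16, None, None, None, 41, 17]
Validate using subtree bounds (lo, hi): at each node, require lo < value < hi,
then recurse left with hi=value and right with lo=value.
Preorder trace (stopping at first violation):
  at node 8 with bounds (-inf, +inf): OK
  at node 22 with bounds (-inf, 8): VIOLATION
Node 22 violates its bound: not (-inf < 22 < 8).
Result: Not a valid BST


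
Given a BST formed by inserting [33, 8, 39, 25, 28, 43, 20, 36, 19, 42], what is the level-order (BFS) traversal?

Tree insertion order: [33, 8, 39, 25, 28, 43, 20, 36, 19, 42]
Tree (level-order array): [33, 8, 39, None, 25, 36, 43, 20, 28, None, None, 42, None, 19]
BFS from the root, enqueuing left then right child of each popped node:
  queue [33] -> pop 33, enqueue [8, 39], visited so far: [33]
  queue [8, 39] -> pop 8, enqueue [25], visited so far: [33, 8]
  queue [39, 25] -> pop 39, enqueue [36, 43], visited so far: [33, 8, 39]
  queue [25, 36, 43] -> pop 25, enqueue [20, 28], visited so far: [33, 8, 39, 25]
  queue [36, 43, 20, 28] -> pop 36, enqueue [none], visited so far: [33, 8, 39, 25, 36]
  queue [43, 20, 28] -> pop 43, enqueue [42], visited so far: [33, 8, 39, 25, 36, 43]
  queue [20, 28, 42] -> pop 20, enqueue [19], visited so far: [33, 8, 39, 25, 36, 43, 20]
  queue [28, 42, 19] -> pop 28, enqueue [none], visited so far: [33, 8, 39, 25, 36, 43, 20, 28]
  queue [42, 19] -> pop 42, enqueue [none], visited so far: [33, 8, 39, 25, 36, 43, 20, 28, 42]
  queue [19] -> pop 19, enqueue [none], visited so far: [33, 8, 39, 25, 36, 43, 20, 28, 42, 19]
Result: [33, 8, 39, 25, 36, 43, 20, 28, 42, 19]


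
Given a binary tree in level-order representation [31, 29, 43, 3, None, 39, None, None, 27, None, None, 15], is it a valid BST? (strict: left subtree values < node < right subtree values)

Level-order array: [31, 29, 43, 3, None, 39, None, None, 27, None, None, 15]
Validate using subtree bounds (lo, hi): at each node, require lo < value < hi,
then recurse left with hi=value and right with lo=value.
Preorder trace (stopping at first violation):
  at node 31 with bounds (-inf, +inf): OK
  at node 29 with bounds (-inf, 31): OK
  at node 3 with bounds (-inf, 29): OK
  at node 27 with bounds (3, 29): OK
  at node 15 with bounds (3, 27): OK
  at node 43 with bounds (31, +inf): OK
  at node 39 with bounds (31, 43): OK
No violation found at any node.
Result: Valid BST


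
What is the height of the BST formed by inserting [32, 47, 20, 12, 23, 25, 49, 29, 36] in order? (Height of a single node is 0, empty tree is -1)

Insertion order: [32, 47, 20, 12, 23, 25, 49, 29, 36]
Tree (level-order array): [32, 20, 47, 12, 23, 36, 49, None, None, None, 25, None, None, None, None, None, 29]
Compute height bottom-up (empty subtree = -1):
  height(12) = 1 + max(-1, -1) = 0
  height(29) = 1 + max(-1, -1) = 0
  height(25) = 1 + max(-1, 0) = 1
  height(23) = 1 + max(-1, 1) = 2
  height(20) = 1 + max(0, 2) = 3
  height(36) = 1 + max(-1, -1) = 0
  height(49) = 1 + max(-1, -1) = 0
  height(47) = 1 + max(0, 0) = 1
  height(32) = 1 + max(3, 1) = 4
Height = 4


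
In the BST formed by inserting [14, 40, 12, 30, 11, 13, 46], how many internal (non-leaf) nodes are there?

Tree built from: [14, 40, 12, 30, 11, 13, 46]
Tree (level-order array): [14, 12, 40, 11, 13, 30, 46]
Rule: An internal node has at least one child.
Per-node child counts:
  node 14: 2 child(ren)
  node 12: 2 child(ren)
  node 11: 0 child(ren)
  node 13: 0 child(ren)
  node 40: 2 child(ren)
  node 30: 0 child(ren)
  node 46: 0 child(ren)
Matching nodes: [14, 12, 40]
Count of internal (non-leaf) nodes: 3


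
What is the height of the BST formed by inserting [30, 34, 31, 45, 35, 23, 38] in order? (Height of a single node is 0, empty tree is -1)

Insertion order: [30, 34, 31, 45, 35, 23, 38]
Tree (level-order array): [30, 23, 34, None, None, 31, 45, None, None, 35, None, None, 38]
Compute height bottom-up (empty subtree = -1):
  height(23) = 1 + max(-1, -1) = 0
  height(31) = 1 + max(-1, -1) = 0
  height(38) = 1 + max(-1, -1) = 0
  height(35) = 1 + max(-1, 0) = 1
  height(45) = 1 + max(1, -1) = 2
  height(34) = 1 + max(0, 2) = 3
  height(30) = 1 + max(0, 3) = 4
Height = 4


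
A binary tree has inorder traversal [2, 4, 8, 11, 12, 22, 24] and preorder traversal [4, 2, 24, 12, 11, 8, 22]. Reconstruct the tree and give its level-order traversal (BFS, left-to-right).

Inorder:  [2, 4, 8, 11, 12, 22, 24]
Preorder: [4, 2, 24, 12, 11, 8, 22]
Algorithm: preorder visits root first, so consume preorder in order;
for each root, split the current inorder slice at that value into
left-subtree inorder and right-subtree inorder, then recurse.
Recursive splits:
  root=4; inorder splits into left=[2], right=[8, 11, 12, 22, 24]
  root=2; inorder splits into left=[], right=[]
  root=24; inorder splits into left=[8, 11, 12, 22], right=[]
  root=12; inorder splits into left=[8, 11], right=[22]
  root=11; inorder splits into left=[8], right=[]
  root=8; inorder splits into left=[], right=[]
  root=22; inorder splits into left=[], right=[]
Reconstructed level-order: [4, 2, 24, 12, 11, 22, 8]


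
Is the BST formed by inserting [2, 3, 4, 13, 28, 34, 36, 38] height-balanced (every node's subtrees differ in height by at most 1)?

Tree (level-order array): [2, None, 3, None, 4, None, 13, None, 28, None, 34, None, 36, None, 38]
Definition: a tree is height-balanced if, at every node, |h(left) - h(right)| <= 1 (empty subtree has height -1).
Bottom-up per-node check:
  node 38: h_left=-1, h_right=-1, diff=0 [OK], height=0
  node 36: h_left=-1, h_right=0, diff=1 [OK], height=1
  node 34: h_left=-1, h_right=1, diff=2 [FAIL (|-1-1|=2 > 1)], height=2
  node 28: h_left=-1, h_right=2, diff=3 [FAIL (|-1-2|=3 > 1)], height=3
  node 13: h_left=-1, h_right=3, diff=4 [FAIL (|-1-3|=4 > 1)], height=4
  node 4: h_left=-1, h_right=4, diff=5 [FAIL (|-1-4|=5 > 1)], height=5
  node 3: h_left=-1, h_right=5, diff=6 [FAIL (|-1-5|=6 > 1)], height=6
  node 2: h_left=-1, h_right=6, diff=7 [FAIL (|-1-6|=7 > 1)], height=7
Node 34 violates the condition: |-1 - 1| = 2 > 1.
Result: Not balanced


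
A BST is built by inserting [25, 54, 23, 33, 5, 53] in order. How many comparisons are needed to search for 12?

Search path for 12: 25 -> 23 -> 5
Found: False
Comparisons: 3


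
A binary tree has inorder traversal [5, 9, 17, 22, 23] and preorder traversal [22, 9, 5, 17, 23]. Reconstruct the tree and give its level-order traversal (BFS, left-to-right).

Inorder:  [5, 9, 17, 22, 23]
Preorder: [22, 9, 5, 17, 23]
Algorithm: preorder visits root first, so consume preorder in order;
for each root, split the current inorder slice at that value into
left-subtree inorder and right-subtree inorder, then recurse.
Recursive splits:
  root=22; inorder splits into left=[5, 9, 17], right=[23]
  root=9; inorder splits into left=[5], right=[17]
  root=5; inorder splits into left=[], right=[]
  root=17; inorder splits into left=[], right=[]
  root=23; inorder splits into left=[], right=[]
Reconstructed level-order: [22, 9, 23, 5, 17]


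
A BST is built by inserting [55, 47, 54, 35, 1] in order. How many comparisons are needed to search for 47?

Search path for 47: 55 -> 47
Found: True
Comparisons: 2


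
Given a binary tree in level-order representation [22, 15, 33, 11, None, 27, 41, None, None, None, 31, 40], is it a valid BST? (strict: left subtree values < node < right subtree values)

Level-order array: [22, 15, 33, 11, None, 27, 41, None, None, None, 31, 40]
Validate using subtree bounds (lo, hi): at each node, require lo < value < hi,
then recurse left with hi=value and right with lo=value.
Preorder trace (stopping at first violation):
  at node 22 with bounds (-inf, +inf): OK
  at node 15 with bounds (-inf, 22): OK
  at node 11 with bounds (-inf, 15): OK
  at node 33 with bounds (22, +inf): OK
  at node 27 with bounds (22, 33): OK
  at node 31 with bounds (27, 33): OK
  at node 41 with bounds (33, +inf): OK
  at node 40 with bounds (33, 41): OK
No violation found at any node.
Result: Valid BST


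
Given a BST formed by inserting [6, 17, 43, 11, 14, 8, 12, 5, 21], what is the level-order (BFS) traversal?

Tree insertion order: [6, 17, 43, 11, 14, 8, 12, 5, 21]
Tree (level-order array): [6, 5, 17, None, None, 11, 43, 8, 14, 21, None, None, None, 12]
BFS from the root, enqueuing left then right child of each popped node:
  queue [6] -> pop 6, enqueue [5, 17], visited so far: [6]
  queue [5, 17] -> pop 5, enqueue [none], visited so far: [6, 5]
  queue [17] -> pop 17, enqueue [11, 43], visited so far: [6, 5, 17]
  queue [11, 43] -> pop 11, enqueue [8, 14], visited so far: [6, 5, 17, 11]
  queue [43, 8, 14] -> pop 43, enqueue [21], visited so far: [6, 5, 17, 11, 43]
  queue [8, 14, 21] -> pop 8, enqueue [none], visited so far: [6, 5, 17, 11, 43, 8]
  queue [14, 21] -> pop 14, enqueue [12], visited so far: [6, 5, 17, 11, 43, 8, 14]
  queue [21, 12] -> pop 21, enqueue [none], visited so far: [6, 5, 17, 11, 43, 8, 14, 21]
  queue [12] -> pop 12, enqueue [none], visited so far: [6, 5, 17, 11, 43, 8, 14, 21, 12]
Result: [6, 5, 17, 11, 43, 8, 14, 21, 12]


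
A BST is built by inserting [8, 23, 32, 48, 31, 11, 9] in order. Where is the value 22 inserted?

Starting tree (level order): [8, None, 23, 11, 32, 9, None, 31, 48]
Insertion path: 8 -> 23 -> 11
Result: insert 22 as right child of 11
Final tree (level order): [8, None, 23, 11, 32, 9, 22, 31, 48]


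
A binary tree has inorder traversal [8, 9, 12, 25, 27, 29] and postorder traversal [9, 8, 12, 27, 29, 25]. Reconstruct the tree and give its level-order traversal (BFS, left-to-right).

Inorder:   [8, 9, 12, 25, 27, 29]
Postorder: [9, 8, 12, 27, 29, 25]
Algorithm: postorder visits root last, so walk postorder right-to-left;
each value is the root of the current inorder slice — split it at that
value, recurse on the right subtree first, then the left.
Recursive splits:
  root=25; inorder splits into left=[8, 9, 12], right=[27, 29]
  root=29; inorder splits into left=[27], right=[]
  root=27; inorder splits into left=[], right=[]
  root=12; inorder splits into left=[8, 9], right=[]
  root=8; inorder splits into left=[], right=[9]
  root=9; inorder splits into left=[], right=[]
Reconstructed level-order: [25, 12, 29, 8, 27, 9]


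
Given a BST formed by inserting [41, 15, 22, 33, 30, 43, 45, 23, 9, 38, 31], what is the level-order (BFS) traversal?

Tree insertion order: [41, 15, 22, 33, 30, 43, 45, 23, 9, 38, 31]
Tree (level-order array): [41, 15, 43, 9, 22, None, 45, None, None, None, 33, None, None, 30, 38, 23, 31]
BFS from the root, enqueuing left then right child of each popped node:
  queue [41] -> pop 41, enqueue [15, 43], visited so far: [41]
  queue [15, 43] -> pop 15, enqueue [9, 22], visited so far: [41, 15]
  queue [43, 9, 22] -> pop 43, enqueue [45], visited so far: [41, 15, 43]
  queue [9, 22, 45] -> pop 9, enqueue [none], visited so far: [41, 15, 43, 9]
  queue [22, 45] -> pop 22, enqueue [33], visited so far: [41, 15, 43, 9, 22]
  queue [45, 33] -> pop 45, enqueue [none], visited so far: [41, 15, 43, 9, 22, 45]
  queue [33] -> pop 33, enqueue [30, 38], visited so far: [41, 15, 43, 9, 22, 45, 33]
  queue [30, 38] -> pop 30, enqueue [23, 31], visited so far: [41, 15, 43, 9, 22, 45, 33, 30]
  queue [38, 23, 31] -> pop 38, enqueue [none], visited so far: [41, 15, 43, 9, 22, 45, 33, 30, 38]
  queue [23, 31] -> pop 23, enqueue [none], visited so far: [41, 15, 43, 9, 22, 45, 33, 30, 38, 23]
  queue [31] -> pop 31, enqueue [none], visited so far: [41, 15, 43, 9, 22, 45, 33, 30, 38, 23, 31]
Result: [41, 15, 43, 9, 22, 45, 33, 30, 38, 23, 31]


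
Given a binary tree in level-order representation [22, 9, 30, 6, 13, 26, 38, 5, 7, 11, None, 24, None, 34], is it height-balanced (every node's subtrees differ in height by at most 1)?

Tree (level-order array): [22, 9, 30, 6, 13, 26, 38, 5, 7, 11, None, 24, None, 34]
Definition: a tree is height-balanced if, at every node, |h(left) - h(right)| <= 1 (empty subtree has height -1).
Bottom-up per-node check:
  node 5: h_left=-1, h_right=-1, diff=0 [OK], height=0
  node 7: h_left=-1, h_right=-1, diff=0 [OK], height=0
  node 6: h_left=0, h_right=0, diff=0 [OK], height=1
  node 11: h_left=-1, h_right=-1, diff=0 [OK], height=0
  node 13: h_left=0, h_right=-1, diff=1 [OK], height=1
  node 9: h_left=1, h_right=1, diff=0 [OK], height=2
  node 24: h_left=-1, h_right=-1, diff=0 [OK], height=0
  node 26: h_left=0, h_right=-1, diff=1 [OK], height=1
  node 34: h_left=-1, h_right=-1, diff=0 [OK], height=0
  node 38: h_left=0, h_right=-1, diff=1 [OK], height=1
  node 30: h_left=1, h_right=1, diff=0 [OK], height=2
  node 22: h_left=2, h_right=2, diff=0 [OK], height=3
All nodes satisfy the balance condition.
Result: Balanced
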